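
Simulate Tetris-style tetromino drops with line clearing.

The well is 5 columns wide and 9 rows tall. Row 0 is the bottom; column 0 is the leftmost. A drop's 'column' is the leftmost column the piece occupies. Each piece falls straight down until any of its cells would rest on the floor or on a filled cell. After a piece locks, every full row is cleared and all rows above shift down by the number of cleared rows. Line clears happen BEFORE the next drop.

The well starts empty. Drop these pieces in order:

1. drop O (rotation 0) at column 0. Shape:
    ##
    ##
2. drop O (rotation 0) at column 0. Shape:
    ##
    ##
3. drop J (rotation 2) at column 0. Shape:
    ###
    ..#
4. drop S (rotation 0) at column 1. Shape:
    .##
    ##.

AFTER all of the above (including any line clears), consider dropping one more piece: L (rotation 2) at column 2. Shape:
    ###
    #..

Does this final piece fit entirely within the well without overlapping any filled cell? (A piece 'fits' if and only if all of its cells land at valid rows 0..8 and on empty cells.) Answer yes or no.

Drop 1: O rot0 at col 0 lands with bottom-row=0; cleared 0 line(s) (total 0); column heights now [2 2 0 0 0], max=2
Drop 2: O rot0 at col 0 lands with bottom-row=2; cleared 0 line(s) (total 0); column heights now [4 4 0 0 0], max=4
Drop 3: J rot2 at col 0 lands with bottom-row=3; cleared 0 line(s) (total 0); column heights now [5 5 5 0 0], max=5
Drop 4: S rot0 at col 1 lands with bottom-row=5; cleared 0 line(s) (total 0); column heights now [5 6 7 7 0], max=7
Test piece L rot2 at col 2 (width 3): heights before test = [5 6 7 7 0]; fits = True

Answer: yes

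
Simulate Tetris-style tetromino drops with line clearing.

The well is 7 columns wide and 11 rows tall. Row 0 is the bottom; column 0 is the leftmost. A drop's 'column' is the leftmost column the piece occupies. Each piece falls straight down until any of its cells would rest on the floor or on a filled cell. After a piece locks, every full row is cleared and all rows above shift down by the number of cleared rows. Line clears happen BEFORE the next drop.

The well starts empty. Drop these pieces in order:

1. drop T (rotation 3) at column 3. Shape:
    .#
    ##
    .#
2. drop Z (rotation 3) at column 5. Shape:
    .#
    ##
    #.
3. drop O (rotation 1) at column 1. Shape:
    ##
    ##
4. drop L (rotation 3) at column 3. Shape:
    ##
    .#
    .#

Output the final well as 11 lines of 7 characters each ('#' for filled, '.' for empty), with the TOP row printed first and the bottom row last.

Drop 1: T rot3 at col 3 lands with bottom-row=0; cleared 0 line(s) (total 0); column heights now [0 0 0 2 3 0 0], max=3
Drop 2: Z rot3 at col 5 lands with bottom-row=0; cleared 0 line(s) (total 0); column heights now [0 0 0 2 3 2 3], max=3
Drop 3: O rot1 at col 1 lands with bottom-row=0; cleared 0 line(s) (total 0); column heights now [0 2 2 2 3 2 3], max=3
Drop 4: L rot3 at col 3 lands with bottom-row=3; cleared 0 line(s) (total 0); column heights now [0 2 2 6 6 2 3], max=6

Answer: .......
.......
.......
.......
.......
...##..
....#..
....#..
....#.#
.######
.##.##.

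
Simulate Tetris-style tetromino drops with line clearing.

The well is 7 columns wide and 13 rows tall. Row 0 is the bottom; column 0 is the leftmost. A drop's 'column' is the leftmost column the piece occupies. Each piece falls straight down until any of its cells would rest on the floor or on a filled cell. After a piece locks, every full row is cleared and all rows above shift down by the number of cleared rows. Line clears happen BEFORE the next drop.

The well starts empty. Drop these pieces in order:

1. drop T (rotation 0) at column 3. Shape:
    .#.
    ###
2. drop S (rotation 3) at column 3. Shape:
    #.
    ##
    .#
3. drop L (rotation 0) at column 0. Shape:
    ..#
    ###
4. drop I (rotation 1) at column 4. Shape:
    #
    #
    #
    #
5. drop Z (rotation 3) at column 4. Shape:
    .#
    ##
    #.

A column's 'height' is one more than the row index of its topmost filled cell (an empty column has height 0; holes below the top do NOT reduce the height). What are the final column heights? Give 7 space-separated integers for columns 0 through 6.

Drop 1: T rot0 at col 3 lands with bottom-row=0; cleared 0 line(s) (total 0); column heights now [0 0 0 1 2 1 0], max=2
Drop 2: S rot3 at col 3 lands with bottom-row=2; cleared 0 line(s) (total 0); column heights now [0 0 0 5 4 1 0], max=5
Drop 3: L rot0 at col 0 lands with bottom-row=0; cleared 0 line(s) (total 0); column heights now [1 1 2 5 4 1 0], max=5
Drop 4: I rot1 at col 4 lands with bottom-row=4; cleared 0 line(s) (total 0); column heights now [1 1 2 5 8 1 0], max=8
Drop 5: Z rot3 at col 4 lands with bottom-row=8; cleared 0 line(s) (total 0); column heights now [1 1 2 5 10 11 0], max=11

Answer: 1 1 2 5 10 11 0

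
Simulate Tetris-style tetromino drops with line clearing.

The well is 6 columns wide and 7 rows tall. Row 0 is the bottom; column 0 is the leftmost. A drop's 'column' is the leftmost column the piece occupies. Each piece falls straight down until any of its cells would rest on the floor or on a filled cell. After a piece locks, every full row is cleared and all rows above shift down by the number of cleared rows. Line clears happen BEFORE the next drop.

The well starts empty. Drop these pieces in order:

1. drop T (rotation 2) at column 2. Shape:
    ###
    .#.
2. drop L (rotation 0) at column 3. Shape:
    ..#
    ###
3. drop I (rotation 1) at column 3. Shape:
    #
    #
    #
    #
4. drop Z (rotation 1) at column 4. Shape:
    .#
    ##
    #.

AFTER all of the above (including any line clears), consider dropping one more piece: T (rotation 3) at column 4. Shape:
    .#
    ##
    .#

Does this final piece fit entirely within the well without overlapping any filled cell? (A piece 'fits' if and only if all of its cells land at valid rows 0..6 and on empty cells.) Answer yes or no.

Drop 1: T rot2 at col 2 lands with bottom-row=0; cleared 0 line(s) (total 0); column heights now [0 0 2 2 2 0], max=2
Drop 2: L rot0 at col 3 lands with bottom-row=2; cleared 0 line(s) (total 0); column heights now [0 0 2 3 3 4], max=4
Drop 3: I rot1 at col 3 lands with bottom-row=3; cleared 0 line(s) (total 0); column heights now [0 0 2 7 3 4], max=7
Drop 4: Z rot1 at col 4 lands with bottom-row=3; cleared 0 line(s) (total 0); column heights now [0 0 2 7 5 6], max=7
Test piece T rot3 at col 4 (width 2): heights before test = [0 0 2 7 5 6]; fits = False

Answer: no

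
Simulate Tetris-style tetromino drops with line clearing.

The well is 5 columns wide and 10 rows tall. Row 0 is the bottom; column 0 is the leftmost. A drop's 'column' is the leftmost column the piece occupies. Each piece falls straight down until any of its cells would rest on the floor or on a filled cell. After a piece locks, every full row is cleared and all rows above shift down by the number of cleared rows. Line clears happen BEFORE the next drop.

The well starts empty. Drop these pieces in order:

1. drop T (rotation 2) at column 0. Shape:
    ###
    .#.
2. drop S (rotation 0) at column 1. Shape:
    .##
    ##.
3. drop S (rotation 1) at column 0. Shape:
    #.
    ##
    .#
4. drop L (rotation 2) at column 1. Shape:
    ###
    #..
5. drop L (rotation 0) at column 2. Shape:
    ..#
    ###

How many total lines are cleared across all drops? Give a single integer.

Drop 1: T rot2 at col 0 lands with bottom-row=0; cleared 0 line(s) (total 0); column heights now [2 2 2 0 0], max=2
Drop 2: S rot0 at col 1 lands with bottom-row=2; cleared 0 line(s) (total 0); column heights now [2 3 4 4 0], max=4
Drop 3: S rot1 at col 0 lands with bottom-row=3; cleared 0 line(s) (total 0); column heights now [6 5 4 4 0], max=6
Drop 4: L rot2 at col 1 lands with bottom-row=5; cleared 0 line(s) (total 0); column heights now [6 7 7 7 0], max=7
Drop 5: L rot0 at col 2 lands with bottom-row=7; cleared 0 line(s) (total 0); column heights now [6 7 8 8 9], max=9

Answer: 0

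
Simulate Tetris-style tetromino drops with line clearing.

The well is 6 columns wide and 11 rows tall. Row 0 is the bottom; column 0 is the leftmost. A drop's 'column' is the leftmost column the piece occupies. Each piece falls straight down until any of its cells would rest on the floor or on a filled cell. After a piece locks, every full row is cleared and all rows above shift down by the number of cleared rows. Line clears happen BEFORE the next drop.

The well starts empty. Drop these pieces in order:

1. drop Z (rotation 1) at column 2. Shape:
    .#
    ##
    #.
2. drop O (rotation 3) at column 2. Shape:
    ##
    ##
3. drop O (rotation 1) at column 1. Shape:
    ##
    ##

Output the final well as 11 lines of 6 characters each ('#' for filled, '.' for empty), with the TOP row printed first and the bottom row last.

Drop 1: Z rot1 at col 2 lands with bottom-row=0; cleared 0 line(s) (total 0); column heights now [0 0 2 3 0 0], max=3
Drop 2: O rot3 at col 2 lands with bottom-row=3; cleared 0 line(s) (total 0); column heights now [0 0 5 5 0 0], max=5
Drop 3: O rot1 at col 1 lands with bottom-row=5; cleared 0 line(s) (total 0); column heights now [0 7 7 5 0 0], max=7

Answer: ......
......
......
......
.##...
.##...
..##..
..##..
...#..
..##..
..#...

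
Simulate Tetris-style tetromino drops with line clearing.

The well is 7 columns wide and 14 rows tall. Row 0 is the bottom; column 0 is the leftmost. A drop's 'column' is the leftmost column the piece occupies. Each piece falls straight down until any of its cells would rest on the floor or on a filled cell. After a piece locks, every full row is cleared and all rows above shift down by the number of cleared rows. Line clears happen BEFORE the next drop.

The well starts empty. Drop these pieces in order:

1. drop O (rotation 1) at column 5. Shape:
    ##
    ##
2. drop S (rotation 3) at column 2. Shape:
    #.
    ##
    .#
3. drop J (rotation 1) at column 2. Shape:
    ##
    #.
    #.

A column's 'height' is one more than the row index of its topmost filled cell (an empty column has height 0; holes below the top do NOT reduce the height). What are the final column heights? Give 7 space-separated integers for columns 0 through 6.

Answer: 0 0 6 6 0 2 2

Derivation:
Drop 1: O rot1 at col 5 lands with bottom-row=0; cleared 0 line(s) (total 0); column heights now [0 0 0 0 0 2 2], max=2
Drop 2: S rot3 at col 2 lands with bottom-row=0; cleared 0 line(s) (total 0); column heights now [0 0 3 2 0 2 2], max=3
Drop 3: J rot1 at col 2 lands with bottom-row=3; cleared 0 line(s) (total 0); column heights now [0 0 6 6 0 2 2], max=6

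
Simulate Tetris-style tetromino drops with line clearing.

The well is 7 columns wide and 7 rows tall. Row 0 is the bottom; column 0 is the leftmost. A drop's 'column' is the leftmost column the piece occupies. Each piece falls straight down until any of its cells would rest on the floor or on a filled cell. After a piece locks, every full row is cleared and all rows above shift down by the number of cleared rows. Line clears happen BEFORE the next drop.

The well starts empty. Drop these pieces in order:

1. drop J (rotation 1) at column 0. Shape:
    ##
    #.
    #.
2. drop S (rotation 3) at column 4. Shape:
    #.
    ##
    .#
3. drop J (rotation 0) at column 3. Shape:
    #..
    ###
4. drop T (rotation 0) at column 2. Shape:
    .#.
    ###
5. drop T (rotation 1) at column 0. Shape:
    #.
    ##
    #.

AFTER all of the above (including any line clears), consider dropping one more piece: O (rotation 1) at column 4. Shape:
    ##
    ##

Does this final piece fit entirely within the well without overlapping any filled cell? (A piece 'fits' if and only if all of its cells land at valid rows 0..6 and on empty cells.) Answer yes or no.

Drop 1: J rot1 at col 0 lands with bottom-row=0; cleared 0 line(s) (total 0); column heights now [3 3 0 0 0 0 0], max=3
Drop 2: S rot3 at col 4 lands with bottom-row=0; cleared 0 line(s) (total 0); column heights now [3 3 0 0 3 2 0], max=3
Drop 3: J rot0 at col 3 lands with bottom-row=3; cleared 0 line(s) (total 0); column heights now [3 3 0 5 4 4 0], max=5
Drop 4: T rot0 at col 2 lands with bottom-row=5; cleared 0 line(s) (total 0); column heights now [3 3 6 7 6 4 0], max=7
Drop 5: T rot1 at col 0 lands with bottom-row=3; cleared 0 line(s) (total 0); column heights now [6 5 6 7 6 4 0], max=7
Test piece O rot1 at col 4 (width 2): heights before test = [6 5 6 7 6 4 0]; fits = False

Answer: no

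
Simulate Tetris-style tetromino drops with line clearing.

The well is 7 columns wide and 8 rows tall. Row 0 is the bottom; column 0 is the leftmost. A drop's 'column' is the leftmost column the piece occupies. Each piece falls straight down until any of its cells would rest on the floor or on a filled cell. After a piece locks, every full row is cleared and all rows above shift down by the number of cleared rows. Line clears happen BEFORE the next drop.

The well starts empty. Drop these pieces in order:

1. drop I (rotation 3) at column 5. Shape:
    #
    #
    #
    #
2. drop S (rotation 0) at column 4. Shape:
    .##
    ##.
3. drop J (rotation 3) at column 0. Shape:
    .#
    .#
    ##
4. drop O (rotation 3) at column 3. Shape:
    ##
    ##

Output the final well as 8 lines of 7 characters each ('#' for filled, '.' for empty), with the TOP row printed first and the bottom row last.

Drop 1: I rot3 at col 5 lands with bottom-row=0; cleared 0 line(s) (total 0); column heights now [0 0 0 0 0 4 0], max=4
Drop 2: S rot0 at col 4 lands with bottom-row=4; cleared 0 line(s) (total 0); column heights now [0 0 0 0 5 6 6], max=6
Drop 3: J rot3 at col 0 lands with bottom-row=0; cleared 0 line(s) (total 0); column heights now [1 3 0 0 5 6 6], max=6
Drop 4: O rot3 at col 3 lands with bottom-row=5; cleared 0 line(s) (total 0); column heights now [1 3 0 7 7 6 6], max=7

Answer: .......
...##..
...####
....##.
.....#.
.#...#.
.#...#.
##...#.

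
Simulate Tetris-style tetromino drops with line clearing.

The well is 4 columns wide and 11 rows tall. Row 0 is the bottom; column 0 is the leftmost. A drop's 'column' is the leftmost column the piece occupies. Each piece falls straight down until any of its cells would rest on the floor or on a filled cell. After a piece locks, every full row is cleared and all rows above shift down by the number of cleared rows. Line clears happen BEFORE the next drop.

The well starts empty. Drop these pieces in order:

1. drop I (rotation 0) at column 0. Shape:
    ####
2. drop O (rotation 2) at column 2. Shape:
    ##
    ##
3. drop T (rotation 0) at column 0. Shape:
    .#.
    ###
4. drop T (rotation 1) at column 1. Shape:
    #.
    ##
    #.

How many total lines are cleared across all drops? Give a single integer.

Drop 1: I rot0 at col 0 lands with bottom-row=0; cleared 1 line(s) (total 1); column heights now [0 0 0 0], max=0
Drop 2: O rot2 at col 2 lands with bottom-row=0; cleared 0 line(s) (total 1); column heights now [0 0 2 2], max=2
Drop 3: T rot0 at col 0 lands with bottom-row=2; cleared 0 line(s) (total 1); column heights now [3 4 3 2], max=4
Drop 4: T rot1 at col 1 lands with bottom-row=4; cleared 0 line(s) (total 1); column heights now [3 7 6 2], max=7

Answer: 1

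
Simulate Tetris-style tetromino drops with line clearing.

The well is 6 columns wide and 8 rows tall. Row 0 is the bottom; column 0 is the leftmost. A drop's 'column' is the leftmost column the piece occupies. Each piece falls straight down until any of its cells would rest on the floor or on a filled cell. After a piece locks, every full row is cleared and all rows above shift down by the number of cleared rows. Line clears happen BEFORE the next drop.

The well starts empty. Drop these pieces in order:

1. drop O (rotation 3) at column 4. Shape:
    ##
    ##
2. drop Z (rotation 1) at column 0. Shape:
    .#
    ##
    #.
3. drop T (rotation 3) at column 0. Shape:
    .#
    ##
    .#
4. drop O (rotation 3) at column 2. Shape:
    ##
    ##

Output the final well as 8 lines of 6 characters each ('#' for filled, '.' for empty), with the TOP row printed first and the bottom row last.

Drop 1: O rot3 at col 4 lands with bottom-row=0; cleared 0 line(s) (total 0); column heights now [0 0 0 0 2 2], max=2
Drop 2: Z rot1 at col 0 lands with bottom-row=0; cleared 0 line(s) (total 0); column heights now [2 3 0 0 2 2], max=3
Drop 3: T rot3 at col 0 lands with bottom-row=3; cleared 0 line(s) (total 0); column heights now [5 6 0 0 2 2], max=6
Drop 4: O rot3 at col 2 lands with bottom-row=0; cleared 1 line(s) (total 1); column heights now [4 5 1 1 1 1], max=5

Answer: ......
......
......
.#....
##....
.#....
.#....
#.####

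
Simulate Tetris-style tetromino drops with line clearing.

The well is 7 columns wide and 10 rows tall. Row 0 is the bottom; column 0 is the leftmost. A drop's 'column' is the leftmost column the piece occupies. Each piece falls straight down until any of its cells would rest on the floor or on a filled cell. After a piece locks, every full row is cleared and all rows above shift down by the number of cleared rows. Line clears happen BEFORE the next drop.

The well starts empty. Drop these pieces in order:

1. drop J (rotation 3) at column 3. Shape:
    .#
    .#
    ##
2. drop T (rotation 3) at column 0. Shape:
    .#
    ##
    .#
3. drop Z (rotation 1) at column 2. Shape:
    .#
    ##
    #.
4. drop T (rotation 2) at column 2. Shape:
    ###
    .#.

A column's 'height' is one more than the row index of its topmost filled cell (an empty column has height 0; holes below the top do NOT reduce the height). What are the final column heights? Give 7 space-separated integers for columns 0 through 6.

Answer: 2 3 5 5 5 0 0

Derivation:
Drop 1: J rot3 at col 3 lands with bottom-row=0; cleared 0 line(s) (total 0); column heights now [0 0 0 1 3 0 0], max=3
Drop 2: T rot3 at col 0 lands with bottom-row=0; cleared 0 line(s) (total 0); column heights now [2 3 0 1 3 0 0], max=3
Drop 3: Z rot1 at col 2 lands with bottom-row=0; cleared 0 line(s) (total 0); column heights now [2 3 2 3 3 0 0], max=3
Drop 4: T rot2 at col 2 lands with bottom-row=3; cleared 0 line(s) (total 0); column heights now [2 3 5 5 5 0 0], max=5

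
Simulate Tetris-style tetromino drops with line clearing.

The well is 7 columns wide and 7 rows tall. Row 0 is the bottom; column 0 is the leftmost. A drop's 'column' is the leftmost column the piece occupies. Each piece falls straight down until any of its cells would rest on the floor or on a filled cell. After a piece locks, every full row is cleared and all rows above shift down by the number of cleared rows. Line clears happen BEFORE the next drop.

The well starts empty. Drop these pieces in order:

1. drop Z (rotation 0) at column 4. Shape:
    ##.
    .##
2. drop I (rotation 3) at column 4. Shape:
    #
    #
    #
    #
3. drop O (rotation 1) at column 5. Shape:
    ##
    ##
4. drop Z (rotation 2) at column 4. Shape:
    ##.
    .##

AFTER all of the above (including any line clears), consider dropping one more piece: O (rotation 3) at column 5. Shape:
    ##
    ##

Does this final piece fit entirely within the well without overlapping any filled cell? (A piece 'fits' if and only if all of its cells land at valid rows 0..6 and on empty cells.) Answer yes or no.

Answer: no

Derivation:
Drop 1: Z rot0 at col 4 lands with bottom-row=0; cleared 0 line(s) (total 0); column heights now [0 0 0 0 2 2 1], max=2
Drop 2: I rot3 at col 4 lands with bottom-row=2; cleared 0 line(s) (total 0); column heights now [0 0 0 0 6 2 1], max=6
Drop 3: O rot1 at col 5 lands with bottom-row=2; cleared 0 line(s) (total 0); column heights now [0 0 0 0 6 4 4], max=6
Drop 4: Z rot2 at col 4 lands with bottom-row=5; cleared 0 line(s) (total 0); column heights now [0 0 0 0 7 7 6], max=7
Test piece O rot3 at col 5 (width 2): heights before test = [0 0 0 0 7 7 6]; fits = False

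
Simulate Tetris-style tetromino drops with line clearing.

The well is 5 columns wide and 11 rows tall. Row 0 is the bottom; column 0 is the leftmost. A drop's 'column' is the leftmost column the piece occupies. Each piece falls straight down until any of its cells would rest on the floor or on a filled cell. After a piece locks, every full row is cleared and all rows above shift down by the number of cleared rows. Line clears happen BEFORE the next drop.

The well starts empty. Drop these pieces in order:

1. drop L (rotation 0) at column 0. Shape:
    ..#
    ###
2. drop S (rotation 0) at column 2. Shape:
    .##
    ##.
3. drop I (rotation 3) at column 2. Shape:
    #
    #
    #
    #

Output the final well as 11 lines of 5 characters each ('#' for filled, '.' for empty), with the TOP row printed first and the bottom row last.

Drop 1: L rot0 at col 0 lands with bottom-row=0; cleared 0 line(s) (total 0); column heights now [1 1 2 0 0], max=2
Drop 2: S rot0 at col 2 lands with bottom-row=2; cleared 0 line(s) (total 0); column heights now [1 1 3 4 4], max=4
Drop 3: I rot3 at col 2 lands with bottom-row=3; cleared 0 line(s) (total 0); column heights now [1 1 7 4 4], max=7

Answer: .....
.....
.....
.....
..#..
..#..
..#..
..###
..##.
..#..
###..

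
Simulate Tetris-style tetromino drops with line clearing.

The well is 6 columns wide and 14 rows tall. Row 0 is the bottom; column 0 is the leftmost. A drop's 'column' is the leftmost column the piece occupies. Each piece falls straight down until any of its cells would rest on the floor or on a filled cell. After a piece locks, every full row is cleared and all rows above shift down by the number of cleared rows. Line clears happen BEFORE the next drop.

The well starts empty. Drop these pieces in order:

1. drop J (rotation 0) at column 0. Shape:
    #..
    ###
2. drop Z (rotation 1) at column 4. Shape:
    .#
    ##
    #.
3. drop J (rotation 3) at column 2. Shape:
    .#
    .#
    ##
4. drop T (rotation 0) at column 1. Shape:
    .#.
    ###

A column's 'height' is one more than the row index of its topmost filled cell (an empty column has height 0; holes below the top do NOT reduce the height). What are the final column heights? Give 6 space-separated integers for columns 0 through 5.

Answer: 2 5 6 5 2 3

Derivation:
Drop 1: J rot0 at col 0 lands with bottom-row=0; cleared 0 line(s) (total 0); column heights now [2 1 1 0 0 0], max=2
Drop 2: Z rot1 at col 4 lands with bottom-row=0; cleared 0 line(s) (total 0); column heights now [2 1 1 0 2 3], max=3
Drop 3: J rot3 at col 2 lands with bottom-row=1; cleared 0 line(s) (total 0); column heights now [2 1 2 4 2 3], max=4
Drop 4: T rot0 at col 1 lands with bottom-row=4; cleared 0 line(s) (total 0); column heights now [2 5 6 5 2 3], max=6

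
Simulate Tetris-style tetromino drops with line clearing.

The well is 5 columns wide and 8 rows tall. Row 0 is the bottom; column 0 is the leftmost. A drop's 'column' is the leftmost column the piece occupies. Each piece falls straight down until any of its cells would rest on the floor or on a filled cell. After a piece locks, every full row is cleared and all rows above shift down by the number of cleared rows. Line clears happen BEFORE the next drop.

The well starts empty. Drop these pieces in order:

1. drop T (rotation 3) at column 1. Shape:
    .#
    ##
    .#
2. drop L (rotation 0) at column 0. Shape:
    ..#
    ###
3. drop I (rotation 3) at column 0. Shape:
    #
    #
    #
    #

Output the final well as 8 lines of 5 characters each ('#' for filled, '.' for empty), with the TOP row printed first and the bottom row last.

Drop 1: T rot3 at col 1 lands with bottom-row=0; cleared 0 line(s) (total 0); column heights now [0 2 3 0 0], max=3
Drop 2: L rot0 at col 0 lands with bottom-row=3; cleared 0 line(s) (total 0); column heights now [4 4 5 0 0], max=5
Drop 3: I rot3 at col 0 lands with bottom-row=4; cleared 0 line(s) (total 0); column heights now [8 4 5 0 0], max=8

Answer: #....
#....
#....
#.#..
###..
..#..
.##..
..#..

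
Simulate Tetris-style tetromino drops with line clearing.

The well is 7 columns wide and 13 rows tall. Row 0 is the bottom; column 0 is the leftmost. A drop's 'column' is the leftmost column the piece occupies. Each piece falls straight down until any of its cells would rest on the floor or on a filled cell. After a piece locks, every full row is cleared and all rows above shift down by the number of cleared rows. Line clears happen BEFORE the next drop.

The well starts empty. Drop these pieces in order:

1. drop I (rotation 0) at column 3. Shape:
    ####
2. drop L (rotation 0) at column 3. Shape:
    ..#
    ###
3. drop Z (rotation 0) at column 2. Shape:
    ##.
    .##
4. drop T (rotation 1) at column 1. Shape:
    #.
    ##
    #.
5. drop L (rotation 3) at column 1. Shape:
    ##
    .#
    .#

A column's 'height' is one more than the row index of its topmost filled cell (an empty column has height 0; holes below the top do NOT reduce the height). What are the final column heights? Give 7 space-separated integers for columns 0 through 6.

Answer: 0 8 8 4 3 3 1

Derivation:
Drop 1: I rot0 at col 3 lands with bottom-row=0; cleared 0 line(s) (total 0); column heights now [0 0 0 1 1 1 1], max=1
Drop 2: L rot0 at col 3 lands with bottom-row=1; cleared 0 line(s) (total 0); column heights now [0 0 0 2 2 3 1], max=3
Drop 3: Z rot0 at col 2 lands with bottom-row=2; cleared 0 line(s) (total 0); column heights now [0 0 4 4 3 3 1], max=4
Drop 4: T rot1 at col 1 lands with bottom-row=3; cleared 0 line(s) (total 0); column heights now [0 6 5 4 3 3 1], max=6
Drop 5: L rot3 at col 1 lands with bottom-row=5; cleared 0 line(s) (total 0); column heights now [0 8 8 4 3 3 1], max=8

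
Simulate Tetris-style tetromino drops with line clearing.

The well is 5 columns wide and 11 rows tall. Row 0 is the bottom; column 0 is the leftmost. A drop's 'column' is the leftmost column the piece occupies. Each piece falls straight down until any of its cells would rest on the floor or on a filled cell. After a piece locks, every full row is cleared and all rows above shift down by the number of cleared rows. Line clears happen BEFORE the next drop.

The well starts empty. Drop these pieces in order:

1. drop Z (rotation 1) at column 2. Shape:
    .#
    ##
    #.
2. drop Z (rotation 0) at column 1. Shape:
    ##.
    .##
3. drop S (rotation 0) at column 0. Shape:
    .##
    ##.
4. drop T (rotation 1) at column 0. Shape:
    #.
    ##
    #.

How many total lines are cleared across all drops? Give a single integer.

Answer: 0

Derivation:
Drop 1: Z rot1 at col 2 lands with bottom-row=0; cleared 0 line(s) (total 0); column heights now [0 0 2 3 0], max=3
Drop 2: Z rot0 at col 1 lands with bottom-row=3; cleared 0 line(s) (total 0); column heights now [0 5 5 4 0], max=5
Drop 3: S rot0 at col 0 lands with bottom-row=5; cleared 0 line(s) (total 0); column heights now [6 7 7 4 0], max=7
Drop 4: T rot1 at col 0 lands with bottom-row=6; cleared 0 line(s) (total 0); column heights now [9 8 7 4 0], max=9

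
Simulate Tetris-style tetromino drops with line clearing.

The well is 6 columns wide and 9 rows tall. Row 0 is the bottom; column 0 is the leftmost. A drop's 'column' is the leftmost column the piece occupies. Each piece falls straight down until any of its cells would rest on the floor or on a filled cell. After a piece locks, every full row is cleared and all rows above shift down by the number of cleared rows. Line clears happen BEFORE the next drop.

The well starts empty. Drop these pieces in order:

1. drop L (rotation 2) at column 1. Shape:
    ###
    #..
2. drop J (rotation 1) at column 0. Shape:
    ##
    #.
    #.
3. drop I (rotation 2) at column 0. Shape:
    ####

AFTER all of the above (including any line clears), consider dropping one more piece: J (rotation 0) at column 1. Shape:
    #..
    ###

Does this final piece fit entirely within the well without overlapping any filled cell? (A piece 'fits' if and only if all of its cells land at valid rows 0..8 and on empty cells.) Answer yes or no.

Drop 1: L rot2 at col 1 lands with bottom-row=0; cleared 0 line(s) (total 0); column heights now [0 2 2 2 0 0], max=2
Drop 2: J rot1 at col 0 lands with bottom-row=0; cleared 0 line(s) (total 0); column heights now [3 3 2 2 0 0], max=3
Drop 3: I rot2 at col 0 lands with bottom-row=3; cleared 0 line(s) (total 0); column heights now [4 4 4 4 0 0], max=4
Test piece J rot0 at col 1 (width 3): heights before test = [4 4 4 4 0 0]; fits = True

Answer: yes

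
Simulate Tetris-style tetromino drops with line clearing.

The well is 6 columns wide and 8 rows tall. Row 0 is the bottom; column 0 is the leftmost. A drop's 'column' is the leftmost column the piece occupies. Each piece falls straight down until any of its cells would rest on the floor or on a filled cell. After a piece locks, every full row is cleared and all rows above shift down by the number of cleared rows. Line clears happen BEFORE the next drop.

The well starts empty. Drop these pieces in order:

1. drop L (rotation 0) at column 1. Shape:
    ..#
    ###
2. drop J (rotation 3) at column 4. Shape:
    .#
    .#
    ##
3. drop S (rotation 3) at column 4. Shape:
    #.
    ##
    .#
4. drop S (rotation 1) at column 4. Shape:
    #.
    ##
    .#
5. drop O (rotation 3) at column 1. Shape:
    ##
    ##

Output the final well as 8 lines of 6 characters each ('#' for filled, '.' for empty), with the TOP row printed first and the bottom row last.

Drop 1: L rot0 at col 1 lands with bottom-row=0; cleared 0 line(s) (total 0); column heights now [0 1 1 2 0 0], max=2
Drop 2: J rot3 at col 4 lands with bottom-row=0; cleared 0 line(s) (total 0); column heights now [0 1 1 2 1 3], max=3
Drop 3: S rot3 at col 4 lands with bottom-row=3; cleared 0 line(s) (total 0); column heights now [0 1 1 2 6 5], max=6
Drop 4: S rot1 at col 4 lands with bottom-row=5; cleared 0 line(s) (total 0); column heights now [0 1 1 2 8 7], max=8
Drop 5: O rot3 at col 1 lands with bottom-row=1; cleared 0 line(s) (total 0); column heights now [0 3 3 2 8 7], max=8

Answer: ....#.
....##
....##
....##
.....#
.##..#
.###.#
.#####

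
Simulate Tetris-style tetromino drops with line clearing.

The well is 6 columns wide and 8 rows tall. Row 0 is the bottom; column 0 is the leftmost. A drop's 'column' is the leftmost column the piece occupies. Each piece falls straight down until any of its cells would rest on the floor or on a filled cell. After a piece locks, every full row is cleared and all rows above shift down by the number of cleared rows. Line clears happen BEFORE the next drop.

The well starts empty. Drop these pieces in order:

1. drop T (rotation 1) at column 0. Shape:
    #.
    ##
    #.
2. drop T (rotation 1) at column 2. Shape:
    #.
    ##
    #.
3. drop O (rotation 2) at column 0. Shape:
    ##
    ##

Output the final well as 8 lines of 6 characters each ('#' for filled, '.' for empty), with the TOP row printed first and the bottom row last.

Drop 1: T rot1 at col 0 lands with bottom-row=0; cleared 0 line(s) (total 0); column heights now [3 2 0 0 0 0], max=3
Drop 2: T rot1 at col 2 lands with bottom-row=0; cleared 0 line(s) (total 0); column heights now [3 2 3 2 0 0], max=3
Drop 3: O rot2 at col 0 lands with bottom-row=3; cleared 0 line(s) (total 0); column heights now [5 5 3 2 0 0], max=5

Answer: ......
......
......
##....
##....
#.#...
####..
#.#...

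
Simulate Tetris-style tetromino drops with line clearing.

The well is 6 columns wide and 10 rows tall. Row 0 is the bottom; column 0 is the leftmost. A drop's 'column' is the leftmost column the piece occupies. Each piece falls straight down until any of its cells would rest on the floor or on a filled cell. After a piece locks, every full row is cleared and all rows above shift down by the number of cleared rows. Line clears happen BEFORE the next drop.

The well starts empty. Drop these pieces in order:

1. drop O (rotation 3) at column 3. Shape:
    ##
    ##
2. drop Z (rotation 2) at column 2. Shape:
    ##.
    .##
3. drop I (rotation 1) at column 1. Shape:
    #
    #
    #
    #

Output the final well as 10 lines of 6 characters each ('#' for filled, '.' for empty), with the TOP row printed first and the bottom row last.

Answer: ......
......
......
......
......
......
.###..
.#.##.
.#.##.
.#.##.

Derivation:
Drop 1: O rot3 at col 3 lands with bottom-row=0; cleared 0 line(s) (total 0); column heights now [0 0 0 2 2 0], max=2
Drop 2: Z rot2 at col 2 lands with bottom-row=2; cleared 0 line(s) (total 0); column heights now [0 0 4 4 3 0], max=4
Drop 3: I rot1 at col 1 lands with bottom-row=0; cleared 0 line(s) (total 0); column heights now [0 4 4 4 3 0], max=4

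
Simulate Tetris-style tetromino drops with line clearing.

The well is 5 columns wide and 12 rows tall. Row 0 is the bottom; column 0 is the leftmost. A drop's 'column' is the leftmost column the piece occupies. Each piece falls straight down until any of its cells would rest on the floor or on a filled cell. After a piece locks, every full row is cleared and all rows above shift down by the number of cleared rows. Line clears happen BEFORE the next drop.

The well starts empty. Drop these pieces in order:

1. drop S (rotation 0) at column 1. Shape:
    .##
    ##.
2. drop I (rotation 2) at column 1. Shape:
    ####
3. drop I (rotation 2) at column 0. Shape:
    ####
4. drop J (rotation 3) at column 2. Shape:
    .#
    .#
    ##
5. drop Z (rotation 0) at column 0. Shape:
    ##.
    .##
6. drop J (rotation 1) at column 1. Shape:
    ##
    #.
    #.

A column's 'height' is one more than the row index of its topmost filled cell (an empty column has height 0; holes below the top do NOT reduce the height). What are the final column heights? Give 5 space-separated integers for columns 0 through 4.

Drop 1: S rot0 at col 1 lands with bottom-row=0; cleared 0 line(s) (total 0); column heights now [0 1 2 2 0], max=2
Drop 2: I rot2 at col 1 lands with bottom-row=2; cleared 0 line(s) (total 0); column heights now [0 3 3 3 3], max=3
Drop 3: I rot2 at col 0 lands with bottom-row=3; cleared 0 line(s) (total 0); column heights now [4 4 4 4 3], max=4
Drop 4: J rot3 at col 2 lands with bottom-row=4; cleared 0 line(s) (total 0); column heights now [4 4 5 7 3], max=7
Drop 5: Z rot0 at col 0 lands with bottom-row=5; cleared 0 line(s) (total 0); column heights now [7 7 6 7 3], max=7
Drop 6: J rot1 at col 1 lands with bottom-row=7; cleared 0 line(s) (total 0); column heights now [7 10 10 7 3], max=10

Answer: 7 10 10 7 3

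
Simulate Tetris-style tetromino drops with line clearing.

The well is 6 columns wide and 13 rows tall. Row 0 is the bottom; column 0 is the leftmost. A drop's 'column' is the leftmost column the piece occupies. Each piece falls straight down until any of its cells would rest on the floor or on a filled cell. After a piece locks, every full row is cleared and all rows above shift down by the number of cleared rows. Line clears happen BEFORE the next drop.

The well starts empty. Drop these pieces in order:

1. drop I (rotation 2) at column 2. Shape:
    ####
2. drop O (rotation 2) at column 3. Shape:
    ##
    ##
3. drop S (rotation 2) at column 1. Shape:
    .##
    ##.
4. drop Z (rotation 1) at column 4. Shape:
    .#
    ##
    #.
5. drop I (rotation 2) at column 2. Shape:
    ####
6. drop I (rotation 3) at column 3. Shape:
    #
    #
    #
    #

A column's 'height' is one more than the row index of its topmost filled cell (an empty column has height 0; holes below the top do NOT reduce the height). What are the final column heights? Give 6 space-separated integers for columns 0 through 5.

Answer: 0 3 7 11 7 7

Derivation:
Drop 1: I rot2 at col 2 lands with bottom-row=0; cleared 0 line(s) (total 0); column heights now [0 0 1 1 1 1], max=1
Drop 2: O rot2 at col 3 lands with bottom-row=1; cleared 0 line(s) (total 0); column heights now [0 0 1 3 3 1], max=3
Drop 3: S rot2 at col 1 lands with bottom-row=2; cleared 0 line(s) (total 0); column heights now [0 3 4 4 3 1], max=4
Drop 4: Z rot1 at col 4 lands with bottom-row=3; cleared 0 line(s) (total 0); column heights now [0 3 4 4 5 6], max=6
Drop 5: I rot2 at col 2 lands with bottom-row=6; cleared 0 line(s) (total 0); column heights now [0 3 7 7 7 7], max=7
Drop 6: I rot3 at col 3 lands with bottom-row=7; cleared 0 line(s) (total 0); column heights now [0 3 7 11 7 7], max=11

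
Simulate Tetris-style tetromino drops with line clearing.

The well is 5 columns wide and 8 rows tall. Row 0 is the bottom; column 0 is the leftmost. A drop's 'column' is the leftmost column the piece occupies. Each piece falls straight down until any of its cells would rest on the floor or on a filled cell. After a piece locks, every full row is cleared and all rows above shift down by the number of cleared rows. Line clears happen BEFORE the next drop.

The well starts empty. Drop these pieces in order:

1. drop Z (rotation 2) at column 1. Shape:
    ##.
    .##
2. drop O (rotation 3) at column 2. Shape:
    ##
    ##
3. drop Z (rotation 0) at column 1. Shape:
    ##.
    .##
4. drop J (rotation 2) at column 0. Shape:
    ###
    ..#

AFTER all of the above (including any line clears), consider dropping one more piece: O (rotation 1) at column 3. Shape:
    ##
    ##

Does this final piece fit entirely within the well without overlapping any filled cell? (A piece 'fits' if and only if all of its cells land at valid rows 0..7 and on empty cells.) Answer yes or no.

Answer: yes

Derivation:
Drop 1: Z rot2 at col 1 lands with bottom-row=0; cleared 0 line(s) (total 0); column heights now [0 2 2 1 0], max=2
Drop 2: O rot3 at col 2 lands with bottom-row=2; cleared 0 line(s) (total 0); column heights now [0 2 4 4 0], max=4
Drop 3: Z rot0 at col 1 lands with bottom-row=4; cleared 0 line(s) (total 0); column heights now [0 6 6 5 0], max=6
Drop 4: J rot2 at col 0 lands with bottom-row=6; cleared 0 line(s) (total 0); column heights now [8 8 8 5 0], max=8
Test piece O rot1 at col 3 (width 2): heights before test = [8 8 8 5 0]; fits = True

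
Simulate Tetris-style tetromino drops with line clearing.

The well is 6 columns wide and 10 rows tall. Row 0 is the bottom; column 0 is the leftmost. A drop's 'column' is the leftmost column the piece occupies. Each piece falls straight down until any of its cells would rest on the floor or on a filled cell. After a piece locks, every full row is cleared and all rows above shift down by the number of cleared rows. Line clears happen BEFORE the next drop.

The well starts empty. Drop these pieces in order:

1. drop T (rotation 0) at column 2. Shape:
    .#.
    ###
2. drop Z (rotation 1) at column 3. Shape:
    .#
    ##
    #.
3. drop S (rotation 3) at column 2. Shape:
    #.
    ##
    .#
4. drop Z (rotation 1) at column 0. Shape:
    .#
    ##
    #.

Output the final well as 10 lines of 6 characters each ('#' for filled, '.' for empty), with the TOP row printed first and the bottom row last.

Answer: ......
......
......
..#...
..##..
...##.
...##.
.#.#..
##.#..
#.###.

Derivation:
Drop 1: T rot0 at col 2 lands with bottom-row=0; cleared 0 line(s) (total 0); column heights now [0 0 1 2 1 0], max=2
Drop 2: Z rot1 at col 3 lands with bottom-row=2; cleared 0 line(s) (total 0); column heights now [0 0 1 4 5 0], max=5
Drop 3: S rot3 at col 2 lands with bottom-row=4; cleared 0 line(s) (total 0); column heights now [0 0 7 6 5 0], max=7
Drop 4: Z rot1 at col 0 lands with bottom-row=0; cleared 0 line(s) (total 0); column heights now [2 3 7 6 5 0], max=7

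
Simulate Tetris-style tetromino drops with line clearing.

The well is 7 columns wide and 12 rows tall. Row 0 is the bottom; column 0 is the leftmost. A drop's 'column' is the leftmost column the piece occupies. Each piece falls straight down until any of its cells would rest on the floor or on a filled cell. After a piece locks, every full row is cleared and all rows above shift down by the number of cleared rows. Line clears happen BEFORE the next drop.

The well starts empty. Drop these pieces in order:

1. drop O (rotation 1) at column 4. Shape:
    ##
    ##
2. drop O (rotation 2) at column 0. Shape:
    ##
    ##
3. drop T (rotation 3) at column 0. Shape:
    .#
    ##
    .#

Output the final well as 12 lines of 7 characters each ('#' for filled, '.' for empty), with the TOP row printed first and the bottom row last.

Answer: .......
.......
.......
.......
.......
.......
.......
.#.....
##.....
.#.....
##..##.
##..##.

Derivation:
Drop 1: O rot1 at col 4 lands with bottom-row=0; cleared 0 line(s) (total 0); column heights now [0 0 0 0 2 2 0], max=2
Drop 2: O rot2 at col 0 lands with bottom-row=0; cleared 0 line(s) (total 0); column heights now [2 2 0 0 2 2 0], max=2
Drop 3: T rot3 at col 0 lands with bottom-row=2; cleared 0 line(s) (total 0); column heights now [4 5 0 0 2 2 0], max=5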